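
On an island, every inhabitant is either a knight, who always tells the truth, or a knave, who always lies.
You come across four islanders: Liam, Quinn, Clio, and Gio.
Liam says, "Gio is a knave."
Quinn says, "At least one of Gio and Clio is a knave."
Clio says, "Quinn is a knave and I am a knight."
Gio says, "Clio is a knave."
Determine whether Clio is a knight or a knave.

Clio is a knave.

Consistent assignments: {Liam=knave, Quinn=knight, Clio=knave, Gio=knight}
In every consistent assignment, Clio is a knave.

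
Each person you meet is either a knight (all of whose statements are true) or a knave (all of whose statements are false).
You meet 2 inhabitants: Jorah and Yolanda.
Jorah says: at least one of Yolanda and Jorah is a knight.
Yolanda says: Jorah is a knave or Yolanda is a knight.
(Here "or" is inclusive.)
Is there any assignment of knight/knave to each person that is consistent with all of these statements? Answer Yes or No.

Yes

One consistent assignment: Jorah=knight, Yolanda=knight.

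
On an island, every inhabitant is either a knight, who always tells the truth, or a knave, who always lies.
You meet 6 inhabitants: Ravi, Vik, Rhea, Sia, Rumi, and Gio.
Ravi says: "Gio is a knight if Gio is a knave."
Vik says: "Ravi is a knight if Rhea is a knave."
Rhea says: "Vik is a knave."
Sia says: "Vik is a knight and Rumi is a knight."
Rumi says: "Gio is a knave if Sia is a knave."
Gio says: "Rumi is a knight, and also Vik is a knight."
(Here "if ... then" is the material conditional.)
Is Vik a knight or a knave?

Consistent assignments: {Ravi=knight, Vik=knight, Rhea=knave, Sia=knight, Rumi=knight, Gio=knight}
In every consistent assignment, Vik is a knight.

Vik is a knight.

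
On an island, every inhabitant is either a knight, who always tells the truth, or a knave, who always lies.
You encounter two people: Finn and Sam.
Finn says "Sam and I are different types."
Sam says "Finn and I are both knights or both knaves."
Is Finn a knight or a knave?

Finn is a knight.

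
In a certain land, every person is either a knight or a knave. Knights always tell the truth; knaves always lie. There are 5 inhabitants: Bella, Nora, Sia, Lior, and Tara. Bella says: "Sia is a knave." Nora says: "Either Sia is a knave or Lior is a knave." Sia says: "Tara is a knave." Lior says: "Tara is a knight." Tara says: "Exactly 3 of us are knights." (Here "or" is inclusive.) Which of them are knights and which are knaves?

Suppose Bella is a knight. Then Bella's statement "Sia is a knave" would have to be true. Checking the 16 ways to assign the others, none is consistent with every speaker.
(For instance, with Nora=knight, Sia=knight, Lior=knave, Tara=knave, Bella's claim "Sia is a knave" comes out false where it would need to be true.)
So Bella must be a knave, making "Sia is a knave" false. Taking Bella=knave, Nora=knight, Sia=knight, Lior=knave, Tara=knave, each remaining statement checks out:
  Nora (knight): "either Sia is a knave or Lior is a knave" — true. ✓
  Sia (knight): "Tara is a knave" — true. ✓
  Lior (knave): "Tara is a knight" — false. ✓
  Tara (knave): "exactly 3 of us are knights" — false. ✓
This is the unique consistent assignment.

Bella is a knave, Nora is a knight, Sia is a knight, Lior is a knave, and Tara is a knave.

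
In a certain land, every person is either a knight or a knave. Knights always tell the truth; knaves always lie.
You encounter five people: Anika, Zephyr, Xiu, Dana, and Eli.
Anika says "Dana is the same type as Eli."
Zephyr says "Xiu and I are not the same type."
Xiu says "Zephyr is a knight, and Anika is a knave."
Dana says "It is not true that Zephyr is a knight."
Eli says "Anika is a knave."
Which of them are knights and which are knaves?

Since Anika is a knight, "Dana is the same type as Eli" needs to be true, which holds.
Zephyr is a knight, so "Xiu and I are not the same type" must be true — and it is.
As a knave, Xiu's statement "Zephyr is a knight, and Anika is a knave" should be False; it is.
Since Dana is a knave, "it is not true that Zephyr is a knight" needs to be False, which holds.
Eli is a knave; "Anika is a knave" is False, as required.

Anika is a knight, Zephyr is a knight, Xiu is a knave, Dana is a knave, and Eli is a knave.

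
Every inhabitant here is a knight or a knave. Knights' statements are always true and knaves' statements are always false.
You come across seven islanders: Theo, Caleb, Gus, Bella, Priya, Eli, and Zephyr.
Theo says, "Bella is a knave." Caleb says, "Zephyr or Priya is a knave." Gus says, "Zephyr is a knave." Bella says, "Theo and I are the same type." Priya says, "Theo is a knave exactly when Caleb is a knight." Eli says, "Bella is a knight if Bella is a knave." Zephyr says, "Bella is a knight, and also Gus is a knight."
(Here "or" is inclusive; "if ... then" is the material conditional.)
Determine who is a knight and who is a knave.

Theo is a knight, Caleb is a knight, Gus is a knight, Bella is a knave, Priya is a knave, Eli is a knave, and Zephyr is a knave.

Theo is a knight; "Bella is a knave" is True, as required.
Caleb is a knight, and the claim "Zephyr or Priya is a knave" is indeed True.
Gus is a knight; "Zephyr is a knave" is True, as required.
Bella is a knave, so "Theo and I are the same type" must be False — and it is.
Priya is a knave, and the claim "Theo is a knave exactly when Caleb is a knight" is indeed False.
Eli is a knave, and the claim "Bella is a knight if Bella is a knave" is indeed False.
Zephyr (knave): "Bella is a knight, and also Gus is a knight" — False. ✓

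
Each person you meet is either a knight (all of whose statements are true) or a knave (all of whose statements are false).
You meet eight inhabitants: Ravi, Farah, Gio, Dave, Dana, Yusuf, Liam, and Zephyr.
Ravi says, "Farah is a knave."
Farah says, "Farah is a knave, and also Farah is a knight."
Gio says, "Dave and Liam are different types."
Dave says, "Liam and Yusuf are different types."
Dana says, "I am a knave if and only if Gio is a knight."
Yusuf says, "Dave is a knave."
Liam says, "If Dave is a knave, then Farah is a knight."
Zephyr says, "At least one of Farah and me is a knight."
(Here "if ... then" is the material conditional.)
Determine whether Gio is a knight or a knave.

Gio is a knave.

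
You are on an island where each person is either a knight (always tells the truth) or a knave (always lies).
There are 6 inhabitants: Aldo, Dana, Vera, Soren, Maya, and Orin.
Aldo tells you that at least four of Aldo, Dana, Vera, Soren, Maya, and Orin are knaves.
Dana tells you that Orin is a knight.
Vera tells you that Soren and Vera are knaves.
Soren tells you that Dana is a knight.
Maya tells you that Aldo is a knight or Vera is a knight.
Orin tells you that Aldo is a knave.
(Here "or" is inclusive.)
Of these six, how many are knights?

3

The unique consistent assignment is Aldo=knave, Dana=knight, Vera=knave, Soren=knight, Maya=knave, Orin=knight.
That has 3 knights.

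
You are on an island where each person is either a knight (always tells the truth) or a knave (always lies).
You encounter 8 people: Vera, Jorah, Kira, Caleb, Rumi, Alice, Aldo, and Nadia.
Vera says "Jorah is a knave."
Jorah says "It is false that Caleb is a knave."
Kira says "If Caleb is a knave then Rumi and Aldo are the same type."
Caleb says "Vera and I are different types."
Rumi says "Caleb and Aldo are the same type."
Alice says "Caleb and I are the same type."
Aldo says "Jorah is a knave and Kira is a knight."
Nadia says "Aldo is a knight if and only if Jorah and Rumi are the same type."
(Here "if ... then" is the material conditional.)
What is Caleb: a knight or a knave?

Caleb is a knight.

Consistent assignments: {Vera=knave, Jorah=knight, Kira=knight, Caleb=knight, Rumi=knave, Alice=knight, Aldo=knave, Nadia=knight}; {Vera=knave, Jorah=knight, Kira=knight, Caleb=knight, Rumi=knave, Alice=knave, Aldo=knave, Nadia=knight}
In every consistent assignment, Caleb is a knight.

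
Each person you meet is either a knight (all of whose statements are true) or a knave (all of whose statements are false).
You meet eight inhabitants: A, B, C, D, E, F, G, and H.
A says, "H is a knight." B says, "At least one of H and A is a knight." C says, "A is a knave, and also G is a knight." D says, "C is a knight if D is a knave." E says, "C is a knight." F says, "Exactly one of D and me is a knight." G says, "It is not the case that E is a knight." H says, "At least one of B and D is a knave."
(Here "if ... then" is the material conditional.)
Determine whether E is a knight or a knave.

E is a knave.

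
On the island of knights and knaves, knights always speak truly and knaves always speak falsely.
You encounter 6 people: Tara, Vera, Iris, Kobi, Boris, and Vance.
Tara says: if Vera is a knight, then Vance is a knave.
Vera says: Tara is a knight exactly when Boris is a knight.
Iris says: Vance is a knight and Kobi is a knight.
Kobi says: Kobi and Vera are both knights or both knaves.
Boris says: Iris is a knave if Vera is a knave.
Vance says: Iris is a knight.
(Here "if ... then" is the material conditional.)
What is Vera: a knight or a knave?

Vera is a knight.

Consistent assignments: {Tara=knight, Vera=knight, Iris=knave, Kobi=knight, Boris=knight, Vance=knave}; {Tara=knight, Vera=knight, Iris=knave, Kobi=knave, Boris=knight, Vance=knave}
In every consistent assignment, Vera is a knight.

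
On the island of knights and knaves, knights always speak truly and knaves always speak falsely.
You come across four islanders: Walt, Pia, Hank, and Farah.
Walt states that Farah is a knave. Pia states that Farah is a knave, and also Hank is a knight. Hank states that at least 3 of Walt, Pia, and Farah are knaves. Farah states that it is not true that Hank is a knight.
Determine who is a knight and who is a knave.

Knights: Farah. Knaves: Walt, Pia, and Hank.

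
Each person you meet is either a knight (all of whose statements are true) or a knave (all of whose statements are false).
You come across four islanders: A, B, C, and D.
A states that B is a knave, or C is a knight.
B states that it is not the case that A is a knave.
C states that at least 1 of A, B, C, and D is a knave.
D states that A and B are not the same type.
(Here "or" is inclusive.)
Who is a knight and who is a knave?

A is a knight, so "B is a knave, or C is a knight" must be True — and it is.
B is a knight; "it is not the case that A is a knave" is True, as required.
C is a knight, so "at least 1 of A, B, C, and D is a knave" must be True — and it is.
D is a knave, and the claim "A and B are not the same type" is indeed False.

A is a knight, B is a knight, C is a knight, and D is a knave.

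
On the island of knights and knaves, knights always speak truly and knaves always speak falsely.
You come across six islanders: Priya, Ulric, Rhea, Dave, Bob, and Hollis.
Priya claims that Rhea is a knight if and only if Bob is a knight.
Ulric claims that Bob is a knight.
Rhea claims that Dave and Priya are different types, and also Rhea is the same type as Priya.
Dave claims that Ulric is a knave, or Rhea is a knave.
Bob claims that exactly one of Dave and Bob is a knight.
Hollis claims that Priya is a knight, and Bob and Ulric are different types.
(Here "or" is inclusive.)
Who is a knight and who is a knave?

Priya is a knight, Ulric is a knight, Rhea is a knight, Dave is a knave, Bob is a knight, and Hollis is a knave.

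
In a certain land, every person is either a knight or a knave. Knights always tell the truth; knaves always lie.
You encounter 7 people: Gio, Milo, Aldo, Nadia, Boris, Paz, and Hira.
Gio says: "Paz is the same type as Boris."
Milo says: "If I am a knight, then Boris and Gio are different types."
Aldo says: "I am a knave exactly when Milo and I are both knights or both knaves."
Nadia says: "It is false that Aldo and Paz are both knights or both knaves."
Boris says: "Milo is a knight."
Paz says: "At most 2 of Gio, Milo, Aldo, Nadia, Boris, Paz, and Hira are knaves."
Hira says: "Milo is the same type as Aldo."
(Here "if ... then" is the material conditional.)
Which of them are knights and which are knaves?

Gio is a knave, Milo is a knight, Aldo is a knave, Nadia is a knave, Boris is a knight, Paz is a knave, and Hira is a knave.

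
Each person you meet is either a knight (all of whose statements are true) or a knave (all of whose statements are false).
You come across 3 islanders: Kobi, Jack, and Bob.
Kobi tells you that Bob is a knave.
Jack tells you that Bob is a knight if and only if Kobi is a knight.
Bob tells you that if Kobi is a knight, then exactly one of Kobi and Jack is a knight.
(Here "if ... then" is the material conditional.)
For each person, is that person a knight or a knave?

Kobi is a knave, and the claim "Bob is a knave" is indeed false.
Jack is a knave, so "Bob is a knight if and only if Kobi is a knight" must be false — and it is.
As a knight, Bob's statement "if Kobi is a knight, then exactly one of Kobi and Jack is a knight" should be True; it is.

Kobi is a knave, Jack is a knave, and Bob is a knight.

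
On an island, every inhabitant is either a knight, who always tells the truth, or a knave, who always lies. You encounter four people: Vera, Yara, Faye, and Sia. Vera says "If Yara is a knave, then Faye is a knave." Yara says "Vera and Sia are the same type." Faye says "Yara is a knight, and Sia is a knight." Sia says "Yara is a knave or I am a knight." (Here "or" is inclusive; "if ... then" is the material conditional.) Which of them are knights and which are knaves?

Vera is a knight, so "if Yara is a knave, then Faye is a knave" must be true — and it is.
Yara (knight): "Vera and Sia are the same type" — true. ✓
Faye is a knight, and the claim "Yara is a knight, and Sia is a knight" is indeed true.
Sia is a knight, so "Yara is a knave or I am a knight" must be true — and it is.

Vera is a knight, Yara is a knight, Faye is a knight, and Sia is a knight.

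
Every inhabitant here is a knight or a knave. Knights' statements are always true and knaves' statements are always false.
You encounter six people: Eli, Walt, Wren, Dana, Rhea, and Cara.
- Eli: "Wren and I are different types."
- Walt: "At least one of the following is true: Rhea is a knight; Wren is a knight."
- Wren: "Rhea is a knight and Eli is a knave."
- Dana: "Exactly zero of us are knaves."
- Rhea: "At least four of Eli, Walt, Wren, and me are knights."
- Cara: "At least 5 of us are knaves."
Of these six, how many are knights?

The unique consistent assignment is Eli=knave, Walt=knave, Wren=knave, Dana=knave, Rhea=knave, Cara=knight.
That has 1 knight.

1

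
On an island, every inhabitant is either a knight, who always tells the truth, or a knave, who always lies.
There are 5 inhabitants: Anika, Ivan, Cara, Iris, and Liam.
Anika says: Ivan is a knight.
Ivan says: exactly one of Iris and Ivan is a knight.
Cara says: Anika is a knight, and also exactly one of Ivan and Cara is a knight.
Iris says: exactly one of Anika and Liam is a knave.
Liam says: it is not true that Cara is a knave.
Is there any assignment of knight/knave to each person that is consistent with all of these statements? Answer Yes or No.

Yes

One consistent assignment: Anika=knave, Ivan=knave, Cara=knave, Iris=knave, Liam=knave.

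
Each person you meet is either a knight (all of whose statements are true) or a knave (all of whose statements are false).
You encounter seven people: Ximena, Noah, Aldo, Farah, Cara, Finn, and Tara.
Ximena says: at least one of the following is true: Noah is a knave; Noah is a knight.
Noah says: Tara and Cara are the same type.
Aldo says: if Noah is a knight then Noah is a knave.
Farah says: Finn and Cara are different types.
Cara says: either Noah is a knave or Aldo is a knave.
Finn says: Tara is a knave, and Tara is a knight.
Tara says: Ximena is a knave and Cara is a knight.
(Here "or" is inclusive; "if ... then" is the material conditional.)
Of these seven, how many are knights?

4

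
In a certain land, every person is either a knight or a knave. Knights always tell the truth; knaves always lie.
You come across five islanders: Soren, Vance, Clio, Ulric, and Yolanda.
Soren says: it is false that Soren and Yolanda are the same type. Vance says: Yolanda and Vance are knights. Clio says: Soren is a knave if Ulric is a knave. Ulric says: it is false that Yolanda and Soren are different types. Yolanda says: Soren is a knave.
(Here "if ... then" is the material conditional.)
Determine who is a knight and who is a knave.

Soren is a knight, Vance is a knave, Clio is a knave, Ulric is a knave, and Yolanda is a knave.

Soren is a knight, so "it is false that Soren and Yolanda are the same type" must be true — and it is.
As a knave, Vance's statement "Yolanda and Vance are knights" should be False; it is.
As a knave, Clio's statement "Soren is a knave if Ulric is a knave" should be False; it is.
Since Ulric is a knave, "it is false that Yolanda and Soren are different types" needs to be False, which holds.
Yolanda is a knave, so "Soren is a knave" must be False — and it is.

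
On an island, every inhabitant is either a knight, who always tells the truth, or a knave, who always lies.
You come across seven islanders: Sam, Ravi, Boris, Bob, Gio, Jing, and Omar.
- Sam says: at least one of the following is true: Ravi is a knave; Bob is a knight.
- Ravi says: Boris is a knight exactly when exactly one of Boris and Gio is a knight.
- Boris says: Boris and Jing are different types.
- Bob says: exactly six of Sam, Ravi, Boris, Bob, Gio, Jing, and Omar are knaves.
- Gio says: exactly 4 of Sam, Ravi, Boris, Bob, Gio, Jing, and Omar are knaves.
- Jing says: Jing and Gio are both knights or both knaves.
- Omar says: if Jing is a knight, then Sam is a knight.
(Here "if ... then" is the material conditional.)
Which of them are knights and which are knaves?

Sam is a knight, so "at least one of the following is true: Ravi is a knave; Bob is a knight" must be True — and it is.
Ravi is a knave, so "Boris is a knight exactly when exactly one of Boris and Gio is a knight" must be false — and it is.
Since Boris is a knave, "Boris and Jing are different types" needs to be false, which holds.
Since Bob is a knave, "exactly six of Sam, Ravi, Boris, Bob, Gio, Jing, and Omar are knaves" needs to be false, which holds.
As a knight, Gio's statement "exactly 4 of Sam, Ravi, Boris, Bob, Gio, Jing, and Omar are knaves" should be True; it is.
Jing is a knave, so "Jing and Gio are both knights or both knaves" must be false — and it is.
Omar is a knight, and the claim "if Jing is a knight, then Sam is a knight" is indeed True.

Knights: Sam, Gio, and Omar. Knaves: Ravi, Boris, Bob, and Jing.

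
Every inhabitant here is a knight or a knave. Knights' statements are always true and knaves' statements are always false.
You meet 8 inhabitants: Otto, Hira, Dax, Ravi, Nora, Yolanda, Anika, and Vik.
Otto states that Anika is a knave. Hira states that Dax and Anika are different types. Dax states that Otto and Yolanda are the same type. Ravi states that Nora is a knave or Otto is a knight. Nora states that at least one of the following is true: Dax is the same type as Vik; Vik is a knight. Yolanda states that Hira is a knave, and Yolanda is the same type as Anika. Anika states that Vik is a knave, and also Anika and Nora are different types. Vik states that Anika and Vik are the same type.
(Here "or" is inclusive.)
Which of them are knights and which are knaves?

As a knave, Otto's statement "Anika is a knave" should be false; it is.
As a knave, Hira's statement "Dax and Anika are different types" should be false; it is.
As a knight, Dax's statement "Otto and Yolanda are the same type" should be True; it is.
Ravi is a knight, so "Nora is a knave or Otto is a knight" must be True — and it is.
Nora is a knave; "at least one of the following is true: Dax is the same type as Vik; Vik is a knight" is false, as required.
Yolanda is a knave, so "Hira is a knave, and Yolanda is the same type as Anika" must be false — and it is.
Since Anika is a knight, "Vik is a knave, and also Anika and Nora are different types" needs to be True, which holds.
Vik is a knave; "Anika and Vik are the same type" is false, as required.

Otto is a knave, Hira is a knave, Dax is a knight, Ravi is a knight, Nora is a knave, Yolanda is a knave, Anika is a knight, and Vik is a knave.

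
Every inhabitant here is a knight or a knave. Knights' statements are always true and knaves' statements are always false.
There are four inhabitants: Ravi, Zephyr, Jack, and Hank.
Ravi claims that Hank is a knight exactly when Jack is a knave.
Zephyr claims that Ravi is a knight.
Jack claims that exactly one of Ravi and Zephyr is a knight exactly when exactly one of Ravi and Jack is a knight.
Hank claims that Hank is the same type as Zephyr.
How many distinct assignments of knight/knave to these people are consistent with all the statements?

2

Consistent assignments:
  Ravi=knight, Zephyr=knight, Jack=knight, Hank=knave
  Ravi=knight, Zephyr=knight, Jack=knave, Hank=knight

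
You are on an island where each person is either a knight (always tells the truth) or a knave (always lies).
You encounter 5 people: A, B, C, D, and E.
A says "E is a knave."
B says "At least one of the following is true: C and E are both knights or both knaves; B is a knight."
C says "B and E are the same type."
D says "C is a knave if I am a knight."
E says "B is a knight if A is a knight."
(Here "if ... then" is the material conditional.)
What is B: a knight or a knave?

B is a knave.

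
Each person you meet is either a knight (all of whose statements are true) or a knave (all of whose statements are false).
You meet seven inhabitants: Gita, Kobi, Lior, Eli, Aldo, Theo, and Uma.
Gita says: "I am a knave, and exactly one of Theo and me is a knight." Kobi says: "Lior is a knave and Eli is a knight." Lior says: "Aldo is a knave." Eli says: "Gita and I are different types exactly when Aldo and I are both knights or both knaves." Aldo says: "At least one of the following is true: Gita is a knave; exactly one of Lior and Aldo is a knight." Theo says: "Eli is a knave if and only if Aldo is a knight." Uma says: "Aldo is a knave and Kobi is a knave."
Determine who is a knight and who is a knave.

Gita is a knave, Kobi is a knight, Lior is a knave, Eli is a knight, Aldo is a knight, Theo is a knave, and Uma is a knave.

Gita is a knave, and the claim "I am a knave, and exactly one of Theo and me is a knight" is indeed False.
Kobi is a knight, so "Lior is a knave and Eli is a knight" must be True — and it is.
Lior is a knave, and the claim "Aldo is a knave" is indeed False.
As a knight, Eli's statement "Gita and I are different types exactly when Aldo and I are both knights or both knaves" should be True; it is.
As a knight, Aldo's statement "at least one of the following is true: Gita is a knave; exactly one of Lior and Aldo is a knight" should be True; it is.
Theo (knave): "Eli is a knave if and only if Aldo is a knight" — False. ✓
Uma (knave): "Aldo is a knave and Kobi is a knave" — False. ✓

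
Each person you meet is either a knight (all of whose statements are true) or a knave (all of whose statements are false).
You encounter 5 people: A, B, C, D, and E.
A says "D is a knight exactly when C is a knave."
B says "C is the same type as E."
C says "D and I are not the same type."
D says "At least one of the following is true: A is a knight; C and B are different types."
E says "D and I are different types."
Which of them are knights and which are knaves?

Knights: E. Knaves: A, B, C, and D.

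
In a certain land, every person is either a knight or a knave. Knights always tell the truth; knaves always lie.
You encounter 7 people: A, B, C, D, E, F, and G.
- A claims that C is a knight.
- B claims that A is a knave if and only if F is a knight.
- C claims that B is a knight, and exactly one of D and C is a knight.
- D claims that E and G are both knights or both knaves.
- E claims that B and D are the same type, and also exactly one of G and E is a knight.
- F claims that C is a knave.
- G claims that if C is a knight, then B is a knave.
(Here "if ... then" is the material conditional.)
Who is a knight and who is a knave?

Knights: B, F, and G. Knaves: A, C, D, and E.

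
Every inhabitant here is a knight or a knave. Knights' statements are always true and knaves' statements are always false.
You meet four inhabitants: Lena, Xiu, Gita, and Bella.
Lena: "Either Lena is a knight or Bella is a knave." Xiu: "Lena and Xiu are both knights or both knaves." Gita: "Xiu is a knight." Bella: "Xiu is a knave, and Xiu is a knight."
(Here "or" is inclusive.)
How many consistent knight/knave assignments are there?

2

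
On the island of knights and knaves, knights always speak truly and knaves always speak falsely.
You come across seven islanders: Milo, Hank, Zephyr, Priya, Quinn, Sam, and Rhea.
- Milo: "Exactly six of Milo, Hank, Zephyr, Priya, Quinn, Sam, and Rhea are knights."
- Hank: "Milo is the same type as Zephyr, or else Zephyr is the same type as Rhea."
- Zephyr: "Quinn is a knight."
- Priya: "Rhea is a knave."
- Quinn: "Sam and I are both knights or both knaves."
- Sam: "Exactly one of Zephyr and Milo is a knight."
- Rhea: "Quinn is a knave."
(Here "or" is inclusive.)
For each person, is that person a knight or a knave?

Milo is a knave, Hank is a knave, Zephyr is a knight, Priya is a knight, Quinn is a knight, Sam is a knight, and Rhea is a knave.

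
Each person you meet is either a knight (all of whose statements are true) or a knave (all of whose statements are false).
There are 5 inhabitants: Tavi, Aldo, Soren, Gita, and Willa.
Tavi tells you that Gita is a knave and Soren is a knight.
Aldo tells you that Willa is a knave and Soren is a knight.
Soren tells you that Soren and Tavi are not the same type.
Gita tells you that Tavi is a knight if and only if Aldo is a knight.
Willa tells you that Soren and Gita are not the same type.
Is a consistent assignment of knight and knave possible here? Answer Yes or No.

One consistent assignment: Tavi=knave, Aldo=knave, Soren=knave, Gita=knight, Willa=knight.

Yes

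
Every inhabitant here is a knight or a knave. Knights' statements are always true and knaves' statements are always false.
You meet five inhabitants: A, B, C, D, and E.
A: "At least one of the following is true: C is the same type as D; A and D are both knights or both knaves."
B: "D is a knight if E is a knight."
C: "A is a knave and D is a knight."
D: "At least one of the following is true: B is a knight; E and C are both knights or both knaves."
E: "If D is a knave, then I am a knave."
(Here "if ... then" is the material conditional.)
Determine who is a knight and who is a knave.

A is a knight, B is a knight, C is a knave, D is a knight, and E is a knight.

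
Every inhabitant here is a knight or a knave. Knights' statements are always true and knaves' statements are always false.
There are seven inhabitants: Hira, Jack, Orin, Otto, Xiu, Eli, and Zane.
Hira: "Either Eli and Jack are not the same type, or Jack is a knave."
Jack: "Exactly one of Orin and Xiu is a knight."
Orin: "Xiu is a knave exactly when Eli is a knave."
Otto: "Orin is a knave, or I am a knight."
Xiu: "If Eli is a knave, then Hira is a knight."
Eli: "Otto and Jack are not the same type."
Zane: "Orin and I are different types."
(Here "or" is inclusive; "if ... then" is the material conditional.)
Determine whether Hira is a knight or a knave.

Hira is a knight.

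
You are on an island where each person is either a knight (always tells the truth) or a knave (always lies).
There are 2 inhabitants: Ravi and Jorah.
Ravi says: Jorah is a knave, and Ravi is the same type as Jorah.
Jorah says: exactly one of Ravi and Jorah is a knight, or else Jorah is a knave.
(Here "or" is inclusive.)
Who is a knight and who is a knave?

Knights: Jorah. Knaves: Ravi.

Ravi (knave): "Jorah is a knave, and Ravi is the same type as Jorah" — False. ✓
Jorah is a knight, and the claim "exactly one of Ravi and Jorah is a knight, or else Jorah is a knave" is indeed true.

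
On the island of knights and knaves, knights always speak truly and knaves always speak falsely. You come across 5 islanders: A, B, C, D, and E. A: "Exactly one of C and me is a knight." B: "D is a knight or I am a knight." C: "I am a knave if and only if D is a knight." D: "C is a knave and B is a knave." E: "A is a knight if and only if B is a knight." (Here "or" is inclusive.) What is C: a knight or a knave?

C is a knave.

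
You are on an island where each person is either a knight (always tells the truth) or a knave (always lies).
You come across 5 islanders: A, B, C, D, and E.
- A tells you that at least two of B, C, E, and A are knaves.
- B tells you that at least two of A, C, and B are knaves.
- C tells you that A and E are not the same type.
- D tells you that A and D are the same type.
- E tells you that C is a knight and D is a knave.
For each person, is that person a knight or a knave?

A is a knight, B is a knave, C is a knight, D is a knight, and E is a knave.

A is a knight; "at least two of B, C, E, and A are knaves" is True, as required.
B is a knave, and the claim "at least two of A, C, and B are knaves" is indeed false.
C (knight): "A and E are not the same type" — True. ✓
D is a knight; "A and D are the same type" is True, as required.
As a knave, E's statement "C is a knight and D is a knave" should be false; it is.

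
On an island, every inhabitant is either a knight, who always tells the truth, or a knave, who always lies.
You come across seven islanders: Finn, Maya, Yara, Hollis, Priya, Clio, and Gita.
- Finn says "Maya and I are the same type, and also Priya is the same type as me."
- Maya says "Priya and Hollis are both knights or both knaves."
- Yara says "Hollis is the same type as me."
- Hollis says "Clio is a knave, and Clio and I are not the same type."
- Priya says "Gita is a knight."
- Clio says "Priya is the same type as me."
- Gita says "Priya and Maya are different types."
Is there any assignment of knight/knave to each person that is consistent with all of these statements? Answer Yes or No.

Checking all 128 assignments, each has at least one speaker whose statement's truth value contradicts their type.

No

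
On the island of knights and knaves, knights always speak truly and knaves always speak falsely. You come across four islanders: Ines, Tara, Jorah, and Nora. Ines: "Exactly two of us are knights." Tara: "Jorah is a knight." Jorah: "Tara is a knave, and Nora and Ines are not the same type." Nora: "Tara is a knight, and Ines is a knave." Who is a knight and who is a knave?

Knights: none. Knaves: Ines, Tara, Jorah, and Nora.

Ines is a knave; "exactly two of us are knights" is False, as required.
Tara is a knave, and the claim "Jorah is a knight" is indeed False.
Jorah is a knave, so "Tara is a knave, and Nora and Ines are not the same type" must be False — and it is.
Nora is a knave; "Tara is a knight, and Ines is a knave" is False, as required.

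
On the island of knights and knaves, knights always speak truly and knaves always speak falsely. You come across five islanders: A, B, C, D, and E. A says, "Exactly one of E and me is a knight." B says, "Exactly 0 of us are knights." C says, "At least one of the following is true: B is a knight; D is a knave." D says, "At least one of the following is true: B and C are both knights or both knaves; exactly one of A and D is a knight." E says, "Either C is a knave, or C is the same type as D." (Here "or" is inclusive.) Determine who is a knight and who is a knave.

A is a knave, B is a knave, C is a knight, D is a knave, and E is a knave.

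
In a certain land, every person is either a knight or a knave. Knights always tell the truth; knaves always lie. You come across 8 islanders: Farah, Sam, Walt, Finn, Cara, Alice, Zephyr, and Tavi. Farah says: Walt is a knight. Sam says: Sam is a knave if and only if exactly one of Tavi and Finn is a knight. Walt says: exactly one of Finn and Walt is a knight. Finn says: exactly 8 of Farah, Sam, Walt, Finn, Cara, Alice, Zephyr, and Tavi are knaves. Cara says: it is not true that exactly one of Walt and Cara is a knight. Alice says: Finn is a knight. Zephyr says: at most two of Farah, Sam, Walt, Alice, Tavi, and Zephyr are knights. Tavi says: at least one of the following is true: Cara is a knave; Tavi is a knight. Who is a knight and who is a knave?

Farah is a knight, Sam is a knight, Walt is a knight, Finn is a knave, Cara is a knight, Alice is a knave, Zephyr is a knave, and Tavi is a knave.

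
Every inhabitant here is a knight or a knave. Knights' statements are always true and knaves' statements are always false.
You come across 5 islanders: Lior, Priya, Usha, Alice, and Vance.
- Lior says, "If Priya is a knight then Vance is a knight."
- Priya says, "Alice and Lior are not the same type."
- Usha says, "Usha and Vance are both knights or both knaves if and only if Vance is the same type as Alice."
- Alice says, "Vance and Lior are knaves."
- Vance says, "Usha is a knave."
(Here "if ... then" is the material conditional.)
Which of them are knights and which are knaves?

Lior is a knave, and the claim "if Priya is a knight then Vance is a knight" is indeed false.
Since Priya is a knight, "Alice and Lior are not the same type" needs to be True, which holds.
Usha is a knight; "Usha and Vance are both knights or both knaves if and only if Vance is the same type as Alice" is True, as required.
Alice is a knight, and the claim "Vance and Lior are knaves" is indeed True.
Vance is a knave; "Usha is a knave" is false, as required.

Knights: Priya, Usha, and Alice. Knaves: Lior and Vance.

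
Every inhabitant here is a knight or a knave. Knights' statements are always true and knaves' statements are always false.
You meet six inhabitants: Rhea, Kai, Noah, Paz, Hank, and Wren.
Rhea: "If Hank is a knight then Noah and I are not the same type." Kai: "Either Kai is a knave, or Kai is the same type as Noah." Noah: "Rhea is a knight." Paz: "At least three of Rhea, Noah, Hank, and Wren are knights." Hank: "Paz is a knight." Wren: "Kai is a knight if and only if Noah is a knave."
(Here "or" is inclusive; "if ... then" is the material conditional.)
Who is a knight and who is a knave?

Knights: Rhea, Kai, and Noah. Knaves: Paz, Hank, and Wren.

Rhea is a knight, so "if Hank is a knight then Noah and I are not the same type" must be True — and it is.
As a knight, Kai's statement "either Kai is a knave, or Kai is the same type as Noah" should be True; it is.
Noah is a knight, and the claim "Rhea is a knight" is indeed True.
Since Paz is a knave, "at least three of Rhea, Noah, Hank, and Wren are knights" needs to be False, which holds.
Hank is a knave; "Paz is a knight" is False, as required.
Wren is a knave, and the claim "Kai is a knight if and only if Noah is a knave" is indeed False.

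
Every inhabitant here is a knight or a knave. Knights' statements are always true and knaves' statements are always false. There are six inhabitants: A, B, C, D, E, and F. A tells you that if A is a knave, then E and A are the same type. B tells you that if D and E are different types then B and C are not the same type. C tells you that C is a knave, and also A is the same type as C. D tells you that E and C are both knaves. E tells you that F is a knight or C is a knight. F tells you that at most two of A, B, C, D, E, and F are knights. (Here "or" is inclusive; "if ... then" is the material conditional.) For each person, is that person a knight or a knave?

A is a knight, B is a knight, C is a knave, D is a knight, E is a knave, and F is a knave.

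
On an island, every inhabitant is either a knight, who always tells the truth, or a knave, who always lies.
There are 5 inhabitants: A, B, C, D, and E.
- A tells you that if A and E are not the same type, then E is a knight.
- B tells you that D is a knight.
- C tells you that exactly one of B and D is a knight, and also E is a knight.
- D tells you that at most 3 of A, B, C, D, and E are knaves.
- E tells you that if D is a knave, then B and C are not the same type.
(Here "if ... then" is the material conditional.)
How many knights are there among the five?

4

The unique consistent assignment is A=knight, B=knight, C=knave, D=knight, E=knight.
That has 4 knights.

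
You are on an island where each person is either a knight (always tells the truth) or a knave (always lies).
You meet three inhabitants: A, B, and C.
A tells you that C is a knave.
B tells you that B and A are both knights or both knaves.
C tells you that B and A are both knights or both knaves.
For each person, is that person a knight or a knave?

A is a knight, B is a knave, and C is a knave.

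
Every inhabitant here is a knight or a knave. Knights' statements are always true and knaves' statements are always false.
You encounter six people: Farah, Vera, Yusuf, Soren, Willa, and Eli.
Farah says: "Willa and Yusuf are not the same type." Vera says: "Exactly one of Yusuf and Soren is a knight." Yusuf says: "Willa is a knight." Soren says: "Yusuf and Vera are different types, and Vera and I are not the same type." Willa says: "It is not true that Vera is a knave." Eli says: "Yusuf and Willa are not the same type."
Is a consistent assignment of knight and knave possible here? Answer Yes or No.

Yes

One consistent assignment: Farah=knave, Vera=knight, Yusuf=knight, Soren=knave, Willa=knight, Eli=knave.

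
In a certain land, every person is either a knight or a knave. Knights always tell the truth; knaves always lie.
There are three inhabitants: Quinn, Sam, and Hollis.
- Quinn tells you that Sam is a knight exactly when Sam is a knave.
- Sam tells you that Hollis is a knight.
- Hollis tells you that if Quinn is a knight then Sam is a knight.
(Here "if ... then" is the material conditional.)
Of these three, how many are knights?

2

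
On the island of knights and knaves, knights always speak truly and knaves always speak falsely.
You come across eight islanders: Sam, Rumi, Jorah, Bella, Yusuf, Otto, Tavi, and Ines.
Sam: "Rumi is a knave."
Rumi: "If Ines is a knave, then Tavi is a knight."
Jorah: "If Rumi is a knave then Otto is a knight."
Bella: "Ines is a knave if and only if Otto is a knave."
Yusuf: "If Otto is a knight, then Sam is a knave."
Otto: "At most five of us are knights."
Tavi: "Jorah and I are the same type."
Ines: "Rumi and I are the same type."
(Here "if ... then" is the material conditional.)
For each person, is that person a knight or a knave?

Knights: Rumi, Jorah, Yusuf, Otto, and Tavi. Knaves: Sam, Bella, and Ines.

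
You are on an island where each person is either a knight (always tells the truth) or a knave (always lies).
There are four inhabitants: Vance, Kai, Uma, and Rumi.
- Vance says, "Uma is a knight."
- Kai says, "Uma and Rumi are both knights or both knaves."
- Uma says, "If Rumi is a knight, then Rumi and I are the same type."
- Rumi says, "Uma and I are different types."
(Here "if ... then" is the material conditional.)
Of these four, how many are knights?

The unique consistent assignment is Vance=knave, Kai=knave, Uma=knave, Rumi=knight.
That has 1 knight.

1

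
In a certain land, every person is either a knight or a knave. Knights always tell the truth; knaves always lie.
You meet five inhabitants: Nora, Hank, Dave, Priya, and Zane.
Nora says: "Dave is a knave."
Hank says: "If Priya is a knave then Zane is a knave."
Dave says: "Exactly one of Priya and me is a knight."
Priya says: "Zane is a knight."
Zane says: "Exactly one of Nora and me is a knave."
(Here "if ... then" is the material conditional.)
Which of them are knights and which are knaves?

Nora is a knave, and the claim "Dave is a knave" is indeed False.
As a knight, Hank's statement "if Priya is a knave then Zane is a knave" should be true; it is.
Dave is a knight, and the claim "exactly one of Priya and me is a knight" is indeed true.
As a knave, Priya's statement "Zane is a knight" should be False; it is.
Zane (knave): "exactly one of Nora and me is a knave" — False. ✓

Nora is a knave, Hank is a knight, Dave is a knight, Priya is a knave, and Zane is a knave.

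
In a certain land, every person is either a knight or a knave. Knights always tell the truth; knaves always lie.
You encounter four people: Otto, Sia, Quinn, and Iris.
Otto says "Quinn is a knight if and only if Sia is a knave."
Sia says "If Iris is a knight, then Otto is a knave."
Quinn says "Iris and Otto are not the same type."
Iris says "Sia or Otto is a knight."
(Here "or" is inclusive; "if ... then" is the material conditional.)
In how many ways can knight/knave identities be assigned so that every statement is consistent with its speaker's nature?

1

Consistent assignments:
  Otto=knave, Sia=knight, Quinn=knight, Iris=knight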